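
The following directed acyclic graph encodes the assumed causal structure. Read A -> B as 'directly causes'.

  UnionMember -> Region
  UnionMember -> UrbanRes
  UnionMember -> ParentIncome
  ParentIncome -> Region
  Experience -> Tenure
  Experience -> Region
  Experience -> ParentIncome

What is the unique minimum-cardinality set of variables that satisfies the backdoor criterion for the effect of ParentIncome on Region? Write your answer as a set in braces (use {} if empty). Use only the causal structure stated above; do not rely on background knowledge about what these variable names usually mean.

Variables eligible for adjustment (non-descendants of ParentIncome, excluding ParentIncome and Region): {Experience, Tenure, UnionMember, UrbanRes}.
Backdoor paths from ParentIncome to Region:
  P1: ParentIncome <- UnionMember -> Region
  P2: ParentIncome <- Experience -> Region
The empty set is not sufficient: P1 (ParentIncome <- UnionMember -> Region) has no collider blocking it and no conditioned non-collider, so it is open.
Try {Experience, UnionMember}:
  P1: blocked at fork node UnionMember ∈ conditioning set.
  P2: blocked at fork node Experience ∈ conditioning set.
{Experience, UnionMember} contains no descendant of ParentIncome and blocks every backdoor path.
Every element of {Experience, UnionMember} is needed (dropping Experience leaves P2 open; dropping UnionMember leaves P1 open), so no proper subset is valid.
Among all size-2 subsets of the eligible variables, only {Experience, UnionMember} blocks every backdoor path, so it is the unique smallest valid adjustment set.

{Experience, UnionMember}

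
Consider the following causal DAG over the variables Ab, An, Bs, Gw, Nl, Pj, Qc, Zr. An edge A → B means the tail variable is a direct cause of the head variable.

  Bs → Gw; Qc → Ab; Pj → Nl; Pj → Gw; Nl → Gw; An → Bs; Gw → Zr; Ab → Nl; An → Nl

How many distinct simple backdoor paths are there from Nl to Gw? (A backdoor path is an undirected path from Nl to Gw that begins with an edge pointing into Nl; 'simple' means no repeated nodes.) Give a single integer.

2

A backdoor path from Nl to Gw is any simple undirected path whose first edge points into Nl (i.e. leaves Nl via a parent).
Parents of Nl: {Ab, An, Pj}.
Enumerating:
  P1: Nl <- An -> Bs -> Gw
  P2: Nl <- Pj -> Gw
That exhausts the simple backdoor paths. Count: 2.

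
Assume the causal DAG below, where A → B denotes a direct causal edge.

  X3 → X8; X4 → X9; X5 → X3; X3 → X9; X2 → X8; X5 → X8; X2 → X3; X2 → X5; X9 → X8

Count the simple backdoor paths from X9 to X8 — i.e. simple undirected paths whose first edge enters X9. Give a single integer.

A backdoor path from X9 to X8 is any simple undirected path whose first edge points into X9 (i.e. leaves X9 via a parent).
Parents of X9: {X3, X4}.
Enumerating:
  P1: X9 <- X3 <- X2 -> X5 -> X8
  P2: X9 <- X3 <- X2 -> X8
  P3: X9 <- X3 <- X5 <- X2 -> X8
  P4: X9 <- X3 <- X5 -> X8
  P5: X9 <- X3 -> X8
That exhausts the simple backdoor paths. Count: 5.

5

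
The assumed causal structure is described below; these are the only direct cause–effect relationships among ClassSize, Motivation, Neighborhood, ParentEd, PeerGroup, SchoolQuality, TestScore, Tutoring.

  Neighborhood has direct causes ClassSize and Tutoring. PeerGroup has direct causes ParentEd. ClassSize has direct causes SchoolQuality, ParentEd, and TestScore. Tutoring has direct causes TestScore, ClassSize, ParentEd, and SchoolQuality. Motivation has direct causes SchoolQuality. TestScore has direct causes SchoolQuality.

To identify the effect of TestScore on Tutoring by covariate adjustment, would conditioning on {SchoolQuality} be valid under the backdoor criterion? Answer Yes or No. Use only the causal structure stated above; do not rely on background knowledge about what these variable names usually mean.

Yes

Backdoor paths from TestScore to Tutoring (paths whose first edge points into TestScore):
  P1: TestScore <- SchoolQuality -> ClassSize <- ParentEd -> Tutoring
  P2: TestScore <- SchoolQuality -> ClassSize -> Tutoring
  P3: TestScore <- SchoolQuality -> ClassSize -> Neighborhood <- Tutoring
  P4: TestScore <- SchoolQuality -> Tutoring
Condition 1 (no descendant of TestScore in the set): holds — descendants of TestScore are {ClassSize, Neighborhood, Tutoring}; none are in {SchoolQuality}.
Condition 2 (every backdoor path blocked by {SchoolQuality}):
  P1: blocked at fork node SchoolQuality ∈ conditioning set.
  P2: blocked at fork node SchoolQuality ∈ conditioning set.
  P3: blocked at fork node SchoolQuality ∈ conditioning set.
  P4: blocked at fork node SchoolQuality ∈ conditioning set.
{SchoolQuality} satisfies the backdoor criterion.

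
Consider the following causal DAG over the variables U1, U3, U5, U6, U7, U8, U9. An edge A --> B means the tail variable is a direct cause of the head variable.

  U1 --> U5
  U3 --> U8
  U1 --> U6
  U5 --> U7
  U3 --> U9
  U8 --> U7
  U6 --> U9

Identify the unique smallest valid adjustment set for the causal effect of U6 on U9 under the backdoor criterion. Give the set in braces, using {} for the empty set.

{}

Variables eligible for adjustment (non-descendants of U6, excluding U6 and U9): {U1, U3, U5, U7, U8}.
Backdoor paths from U6 to U9:
  P1: U6 <- U1 -> U5 -> U7 <- U8 <- U3 -> U9
Each backdoor path contains an unconditioned collider, so every path is already blocked with the empty conditioning set:
  P1: blocked at collider U7 (neither it nor any descendant is in the conditioning set).
The empty set is therefore the unique smallest valid set.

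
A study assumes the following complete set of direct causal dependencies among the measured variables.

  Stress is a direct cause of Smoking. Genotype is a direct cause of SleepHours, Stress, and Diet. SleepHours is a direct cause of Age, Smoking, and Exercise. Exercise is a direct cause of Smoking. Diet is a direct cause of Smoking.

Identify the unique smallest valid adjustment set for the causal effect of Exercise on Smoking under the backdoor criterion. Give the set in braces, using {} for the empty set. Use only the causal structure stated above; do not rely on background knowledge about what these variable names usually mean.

Variables eligible for adjustment (non-descendants of Exercise, excluding Exercise and Smoking): {Age, Diet, Genotype, SleepHours, Stress}.
Backdoor paths from Exercise to Smoking:
  P1: Exercise <- SleepHours <- Genotype -> Diet -> Smoking
  P2: Exercise <- SleepHours <- Genotype -> Stress -> Smoking
  P3: Exercise <- SleepHours -> Smoking
The empty set is not sufficient: P1 (Exercise <- SleepHours <- Genotype -> Diet -> Smoking) has no collider blocking it and no conditioned non-collider, so it is open.
Try {SleepHours}:
  P1: blocked at chain node SleepHours ∈ conditioning set.
  P2: blocked at chain node SleepHours ∈ conditioning set.
  P3: blocked at fork node SleepHours ∈ conditioning set.
{SleepHours} contains no descendant of Exercise and blocks every backdoor path.
No other singleton works — e.g. {Genotype} leaves P3 open — so {SleepHours} is the unique smallest valid adjustment set.

{SleepHours}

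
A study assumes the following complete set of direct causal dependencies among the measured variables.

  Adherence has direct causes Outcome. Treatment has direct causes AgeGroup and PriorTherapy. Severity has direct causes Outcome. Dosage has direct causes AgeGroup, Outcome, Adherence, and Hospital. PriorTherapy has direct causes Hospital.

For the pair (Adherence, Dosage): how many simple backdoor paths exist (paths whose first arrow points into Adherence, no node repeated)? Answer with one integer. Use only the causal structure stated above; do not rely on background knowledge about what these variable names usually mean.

1

A backdoor path from Adherence to Dosage is any simple undirected path whose first edge points into Adherence (i.e. leaves Adherence via a parent).
Parents of Adherence: {Outcome}.
Enumerating:
  P1: Adherence <- Outcome -> Dosage
That exhausts the simple backdoor paths. Count: 1.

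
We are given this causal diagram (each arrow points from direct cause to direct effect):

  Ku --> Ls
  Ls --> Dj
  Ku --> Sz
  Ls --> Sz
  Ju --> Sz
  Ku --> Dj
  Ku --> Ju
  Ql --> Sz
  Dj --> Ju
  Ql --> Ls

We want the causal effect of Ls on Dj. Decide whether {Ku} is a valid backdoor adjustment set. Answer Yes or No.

Backdoor paths from Ls to Dj (paths whose first edge points into Ls):
  P1: Ls <- Ku -> Dj
  P2: Ls <- Ku -> Ju <- Dj
  P3: Ls <- Ku -> Sz <- Ju <- Dj
  P4: Ls <- Ql -> Sz <- Ku -> Dj
  P5: Ls <- Ql -> Sz <- Ku -> Ju <- Dj
  P6: Ls <- Ql -> Sz <- Ju <- Ku -> Dj
  P7: Ls <- Ql -> Sz <- Ju <- Dj
Condition 1 (no descendant of Ls in the set): holds — descendants of Ls are {Dj, Ju, Sz}; none are in {Ku}.
Condition 2 (every backdoor path blocked by {Ku}):
  P1: blocked at fork node Ku ∈ conditioning set.
  P2: blocked at fork node Ku ∈ conditioning set.
  P3: blocked at fork node Ku ∈ conditioning set.
  P4: blocked at collider Sz (neither it nor any descendant is in the conditioning set).
  P5: blocked at collider Sz (neither it nor any descendant is in the conditioning set).
  P6: blocked at collider Sz (neither it nor any descendant is in the conditioning set).
  P7: blocked at collider Sz (neither it nor any descendant is in the conditioning set).
{Ku} satisfies the backdoor criterion.

Yes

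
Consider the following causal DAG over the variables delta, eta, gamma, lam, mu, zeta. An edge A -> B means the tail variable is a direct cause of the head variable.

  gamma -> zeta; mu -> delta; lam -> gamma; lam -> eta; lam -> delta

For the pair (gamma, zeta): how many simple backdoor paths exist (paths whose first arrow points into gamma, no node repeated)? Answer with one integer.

0

A backdoor path from gamma to zeta is any simple undirected path whose first edge points into gamma (i.e. leaves gamma via a parent).
Parents of gamma: {lam}.
No simple path from any parent of gamma reaches zeta without revisiting gamma, so there are no backdoor paths.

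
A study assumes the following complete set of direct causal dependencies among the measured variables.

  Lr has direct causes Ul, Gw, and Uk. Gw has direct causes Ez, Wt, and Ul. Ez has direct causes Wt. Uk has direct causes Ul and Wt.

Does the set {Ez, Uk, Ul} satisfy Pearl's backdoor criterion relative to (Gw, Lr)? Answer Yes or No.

Yes

Backdoor paths from Gw to Lr (paths whose first edge points into Gw):
  P1: Gw <- Ul -> Uk -> Lr
  P2: Gw <- Ul -> Lr
  P3: Gw <- Wt -> Uk <- Ul -> Lr
  P4: Gw <- Wt -> Uk -> Lr
  P5: Gw <- Ez <- Wt -> Uk <- Ul -> Lr
  P6: Gw <- Ez <- Wt -> Uk -> Lr
Condition 1 (no descendant of Gw in the set): holds — descendants of Gw are {Lr}; none are in {Ez, Uk, Ul}.
Condition 2 (every backdoor path blocked by {Ez, Uk, Ul}):
  P1: blocked at fork node Ul ∈ conditioning set.
  P2: blocked at fork node Ul ∈ conditioning set.
  P3: blocked at fork node Ul ∈ conditioning set.
  P4: blocked at chain node Uk ∈ conditioning set.
  P5: blocked at chain node Ez ∈ conditioning set.
  P6: blocked at chain node Ez ∈ conditioning set.
{Ez, Uk, Ul} satisfies the backdoor criterion.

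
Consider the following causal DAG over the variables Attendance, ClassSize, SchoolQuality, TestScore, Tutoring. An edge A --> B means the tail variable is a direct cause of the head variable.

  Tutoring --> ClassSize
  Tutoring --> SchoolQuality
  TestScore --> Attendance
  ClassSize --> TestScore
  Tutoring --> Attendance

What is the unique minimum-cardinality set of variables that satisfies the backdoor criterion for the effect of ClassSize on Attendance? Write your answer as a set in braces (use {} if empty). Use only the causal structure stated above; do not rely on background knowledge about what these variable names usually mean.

Variables eligible for adjustment (non-descendants of ClassSize, excluding ClassSize and Attendance): {SchoolQuality, Tutoring}.
Backdoor paths from ClassSize to Attendance:
  P1: ClassSize <- Tutoring -> Attendance
The empty set is not sufficient: P1 (ClassSize <- Tutoring -> Attendance) has no collider blocking it and no conditioned non-collider, so it is open.
Try {Tutoring}:
  P1: blocked at fork node Tutoring ∈ conditioning set.
{Tutoring} contains no descendant of ClassSize and blocks every backdoor path.
No other singleton works — e.g. {SchoolQuality} leaves P1 open — so {Tutoring} is the unique smallest valid adjustment set.

{Tutoring}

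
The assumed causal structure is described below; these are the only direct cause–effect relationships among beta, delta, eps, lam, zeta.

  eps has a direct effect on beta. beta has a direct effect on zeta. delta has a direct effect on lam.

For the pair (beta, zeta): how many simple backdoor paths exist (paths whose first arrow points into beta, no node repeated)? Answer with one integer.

A backdoor path from beta to zeta is any simple undirected path whose first edge points into beta (i.e. leaves beta via a parent).
Parents of beta: {eps}.
No simple path from any parent of beta reaches zeta without revisiting beta, so there are no backdoor paths.

0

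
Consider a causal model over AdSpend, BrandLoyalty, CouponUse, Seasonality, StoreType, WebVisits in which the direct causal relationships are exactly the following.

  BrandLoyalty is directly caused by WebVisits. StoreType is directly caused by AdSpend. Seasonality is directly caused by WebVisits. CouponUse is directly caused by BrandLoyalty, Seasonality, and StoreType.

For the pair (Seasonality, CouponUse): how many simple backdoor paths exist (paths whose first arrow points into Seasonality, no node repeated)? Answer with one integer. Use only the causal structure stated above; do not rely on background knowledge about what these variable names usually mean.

1

A backdoor path from Seasonality to CouponUse is any simple undirected path whose first edge points into Seasonality (i.e. leaves Seasonality via a parent).
Parents of Seasonality: {WebVisits}.
Enumerating:
  P1: Seasonality <- WebVisits -> BrandLoyalty -> CouponUse
That exhausts the simple backdoor paths. Count: 1.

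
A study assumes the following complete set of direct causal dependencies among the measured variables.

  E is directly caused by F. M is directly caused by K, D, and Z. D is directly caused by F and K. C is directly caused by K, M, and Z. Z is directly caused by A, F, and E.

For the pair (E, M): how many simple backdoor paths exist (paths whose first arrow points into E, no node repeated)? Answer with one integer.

8

A backdoor path from E to M is any simple undirected path whose first edge points into E (i.e. leaves E via a parent).
Parents of E: {F}.
Enumerating:
  P1: E <- F -> D <- K -> M
  P2: E <- F -> D <- K -> C <- Z -> M
  P3: E <- F -> D <- K -> C <- M
  P4: E <- F -> D -> M
  P5: E <- F -> Z -> M
  P6: E <- F -> Z -> C <- K -> D -> M
  P7: E <- F -> Z -> C <- K -> M
  P8: E <- F -> Z -> C <- M
That exhausts the simple backdoor paths. Count: 8.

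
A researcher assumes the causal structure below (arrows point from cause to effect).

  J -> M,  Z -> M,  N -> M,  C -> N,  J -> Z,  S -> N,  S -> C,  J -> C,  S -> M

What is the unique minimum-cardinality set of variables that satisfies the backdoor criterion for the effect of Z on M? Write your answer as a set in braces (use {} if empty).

{J}

Variables eligible for adjustment (non-descendants of Z, excluding Z and M): {C, J, N, S}.
Backdoor paths from Z to M:
  P1: Z <- J -> C <- S -> N -> M
  P2: Z <- J -> C <- S -> M
  P3: Z <- J -> C -> N <- S -> M
  P4: Z <- J -> C -> N -> M
  P5: Z <- J -> M
The empty set is not sufficient: P4 (Z <- J -> C -> N -> M) has no collider blocking it and no conditioned non-collider, so it is open.
Try {J}:
  P1: blocked at fork node J ∈ conditioning set.
  P2: blocked at fork node J ∈ conditioning set.
  P3: blocked at fork node J ∈ conditioning set.
  P4: blocked at fork node J ∈ conditioning set.
  P5: blocked at fork node J ∈ conditioning set.
{J} contains no descendant of Z and blocks every backdoor path.
No other singleton works — e.g. {S} leaves P4 open — so {J} is the unique smallest valid adjustment set.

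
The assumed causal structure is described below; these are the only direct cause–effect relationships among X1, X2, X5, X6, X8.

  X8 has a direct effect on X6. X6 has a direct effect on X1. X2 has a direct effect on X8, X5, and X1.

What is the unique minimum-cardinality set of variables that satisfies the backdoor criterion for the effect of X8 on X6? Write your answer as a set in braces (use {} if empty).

Variables eligible for adjustment (non-descendants of X8, excluding X8 and X6): {X2, X5}.
Backdoor paths from X8 to X6:
  P1: X8 <- X2 -> X1 <- X6
Each backdoor path contains an unconditioned collider, so every path is already blocked with the empty conditioning set:
  P1: blocked at collider X1 (neither it nor any descendant is in the conditioning set).
The empty set is therefore the unique smallest valid set.

{}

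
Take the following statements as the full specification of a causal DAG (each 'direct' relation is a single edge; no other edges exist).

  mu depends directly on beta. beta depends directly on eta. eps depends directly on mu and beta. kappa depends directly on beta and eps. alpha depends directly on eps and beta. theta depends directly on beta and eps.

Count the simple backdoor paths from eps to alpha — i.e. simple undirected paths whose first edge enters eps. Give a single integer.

A backdoor path from eps to alpha is any simple undirected path whose first edge points into eps (i.e. leaves eps via a parent).
Parents of eps: {beta, mu}.
Enumerating:
  P1: eps <- beta -> alpha
  P2: eps <- mu <- beta -> alpha
That exhausts the simple backdoor paths. Count: 2.

2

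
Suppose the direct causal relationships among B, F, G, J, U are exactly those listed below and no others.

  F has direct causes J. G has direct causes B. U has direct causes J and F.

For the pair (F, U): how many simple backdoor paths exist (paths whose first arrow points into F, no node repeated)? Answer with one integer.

A backdoor path from F to U is any simple undirected path whose first edge points into F (i.e. leaves F via a parent).
Parents of F: {J}.
Enumerating:
  P1: F <- J -> U
That exhausts the simple backdoor paths. Count: 1.

1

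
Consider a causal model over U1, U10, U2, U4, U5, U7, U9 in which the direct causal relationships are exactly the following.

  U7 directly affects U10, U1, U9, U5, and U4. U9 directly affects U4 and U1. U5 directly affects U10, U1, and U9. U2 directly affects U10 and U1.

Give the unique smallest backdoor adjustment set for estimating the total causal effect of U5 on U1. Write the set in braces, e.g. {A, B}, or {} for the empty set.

Variables eligible for adjustment (non-descendants of U5, excluding U5 and U1): {U2, U7}.
Backdoor paths from U5 to U1:
  P1: U5 <- U7 -> U10 <- U2 -> U1
  P2: U5 <- U7 -> U9 -> U1
  P3: U5 <- U7 -> U1
  P4: U5 <- U7 -> U4 <- U9 -> U1
The empty set is not sufficient: P2 (U5 <- U7 -> U9 -> U1) has no collider blocking it and no conditioned non-collider, so it is open.
Try {U7}:
  P1: blocked at fork node U7 ∈ conditioning set.
  P2: blocked at fork node U7 ∈ conditioning set.
  P3: blocked at fork node U7 ∈ conditioning set.
  P4: blocked at fork node U7 ∈ conditioning set.
{U7} contains no descendant of U5 and blocks every backdoor path.
No other singleton works — e.g. {U2} leaves P2 open — so {U7} is the unique smallest valid adjustment set.

{U7}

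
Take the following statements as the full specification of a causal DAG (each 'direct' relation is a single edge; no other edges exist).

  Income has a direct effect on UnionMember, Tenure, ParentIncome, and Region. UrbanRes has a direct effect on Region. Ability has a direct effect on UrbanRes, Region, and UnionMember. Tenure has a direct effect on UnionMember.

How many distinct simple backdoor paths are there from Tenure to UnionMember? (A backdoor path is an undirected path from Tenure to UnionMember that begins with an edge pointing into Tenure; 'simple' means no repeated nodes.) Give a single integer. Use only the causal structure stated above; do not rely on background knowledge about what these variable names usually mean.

3

A backdoor path from Tenure to UnionMember is any simple undirected path whose first edge points into Tenure (i.e. leaves Tenure via a parent).
Parents of Tenure: {Income}.
Enumerating:
  P1: Tenure <- Income -> Region <- Ability -> UnionMember
  P2: Tenure <- Income -> Region <- UrbanRes <- Ability -> UnionMember
  P3: Tenure <- Income -> UnionMember
That exhausts the simple backdoor paths. Count: 3.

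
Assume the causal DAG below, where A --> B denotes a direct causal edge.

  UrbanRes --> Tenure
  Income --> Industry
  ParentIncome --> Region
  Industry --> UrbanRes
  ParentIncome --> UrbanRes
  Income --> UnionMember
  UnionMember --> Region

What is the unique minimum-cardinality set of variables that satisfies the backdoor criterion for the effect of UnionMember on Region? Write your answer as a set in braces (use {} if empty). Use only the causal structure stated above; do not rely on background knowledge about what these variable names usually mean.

Variables eligible for adjustment (non-descendants of UnionMember, excluding UnionMember and Region): {Income, Industry, ParentIncome, Tenure, UrbanRes}.
Backdoor paths from UnionMember to Region:
  P1: UnionMember <- Income -> Industry -> UrbanRes <- ParentIncome -> Region
Each backdoor path contains an unconditioned collider, so every path is already blocked with the empty conditioning set:
  P1: blocked at collider UrbanRes (neither it nor any descendant is in the conditioning set).
The empty set is therefore the unique smallest valid set.

{}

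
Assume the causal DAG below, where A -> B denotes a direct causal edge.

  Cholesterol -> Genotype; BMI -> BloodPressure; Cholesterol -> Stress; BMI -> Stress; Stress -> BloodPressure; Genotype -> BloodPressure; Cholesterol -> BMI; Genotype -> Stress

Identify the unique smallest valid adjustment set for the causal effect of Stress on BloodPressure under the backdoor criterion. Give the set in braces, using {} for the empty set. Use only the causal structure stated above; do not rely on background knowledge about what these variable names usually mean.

Variables eligible for adjustment (non-descendants of Stress, excluding Stress and BloodPressure): {BMI, Cholesterol, Genotype}.
Backdoor paths from Stress to BloodPressure:
  P1: Stress <- Cholesterol -> BMI -> BloodPressure
  P2: Stress <- Cholesterol -> Genotype -> BloodPressure
  P3: Stress <- BMI <- Cholesterol -> Genotype -> BloodPressure
  P4: Stress <- BMI -> BloodPressure
  P5: Stress <- Genotype <- Cholesterol -> BMI -> BloodPressure
  P6: Stress <- Genotype -> BloodPressure
The empty set is not sufficient: P1 (Stress <- Cholesterol -> BMI -> BloodPressure) has no collider blocking it and no conditioned non-collider, so it is open.
Try {BMI, Genotype}:
  P1: blocked at chain node BMI ∈ conditioning set.
  P2: blocked at chain node Genotype ∈ conditioning set.
  P3: blocked at chain node BMI ∈ conditioning set.
  P4: blocked at fork node BMI ∈ conditioning set.
  P5: blocked at chain node Genotype ∈ conditioning set.
  P6: blocked at fork node Genotype ∈ conditioning set.
{BMI, Genotype} contains no descendant of Stress and blocks every backdoor path.
Every element of {BMI, Genotype} is needed (dropping BMI leaves P1 open; dropping Genotype leaves P2 open), so no proper subset is valid.
Among all size-2 subsets of the eligible variables, only {BMI, Genotype} blocks every backdoor path, so it is the unique smallest valid adjustment set.

{BMI, Genotype}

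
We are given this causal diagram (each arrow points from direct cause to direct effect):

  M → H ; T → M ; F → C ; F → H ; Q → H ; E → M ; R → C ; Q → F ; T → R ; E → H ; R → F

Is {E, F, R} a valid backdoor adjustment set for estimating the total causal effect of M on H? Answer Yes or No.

Yes

Backdoor paths from M to H (paths whose first edge points into M):
  P1: M <- E -> H
  P2: M <- T -> R -> F <- Q -> H
  P3: M <- T -> R -> F -> H
  P4: M <- T -> R -> C <- F <- Q -> H
  P5: M <- T -> R -> C <- F -> H
Condition 1 (no descendant of M in the set): holds — descendants of M are {H}; none are in {E, F, R}.
Condition 2 (every backdoor path blocked by {E, F, R}):
  P1: blocked at fork node E ∈ conditioning set.
  P2: blocked at chain node R ∈ conditioning set.
  P3: blocked at chain node R ∈ conditioning set.
  P4: blocked at chain node R ∈ conditioning set.
  P5: blocked at chain node R ∈ conditioning set.
{E, F, R} satisfies the backdoor criterion.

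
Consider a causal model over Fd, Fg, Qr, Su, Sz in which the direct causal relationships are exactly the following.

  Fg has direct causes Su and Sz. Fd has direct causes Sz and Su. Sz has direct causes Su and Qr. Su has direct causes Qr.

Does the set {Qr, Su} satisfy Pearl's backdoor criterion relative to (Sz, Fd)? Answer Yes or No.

Backdoor paths from Sz to Fd (paths whose first edge points into Sz):
  P1: Sz <- Qr -> Su -> Fd
  P2: Sz <- Su -> Fd
Condition 1 (no descendant of Sz in the set): holds — descendants of Sz are {Fd, Fg}; none are in {Qr, Su}.
Condition 2 (every backdoor path blocked by {Qr, Su}):
  P1: blocked at fork node Qr ∈ conditioning set.
  P2: blocked at fork node Su ∈ conditioning set.
{Qr, Su} satisfies the backdoor criterion.

Yes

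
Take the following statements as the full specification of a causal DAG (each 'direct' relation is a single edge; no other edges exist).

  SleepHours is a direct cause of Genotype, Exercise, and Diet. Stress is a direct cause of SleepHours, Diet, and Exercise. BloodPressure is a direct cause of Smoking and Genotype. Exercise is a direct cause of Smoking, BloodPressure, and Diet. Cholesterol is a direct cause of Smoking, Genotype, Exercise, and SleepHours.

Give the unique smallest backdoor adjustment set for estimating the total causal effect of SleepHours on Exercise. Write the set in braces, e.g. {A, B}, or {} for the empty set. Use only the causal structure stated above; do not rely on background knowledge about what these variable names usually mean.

Variables eligible for adjustment (non-descendants of SleepHours, excluding SleepHours and Exercise): {Cholesterol, Stress}.
Backdoor paths from SleepHours to Exercise:
  P1: SleepHours <- Cholesterol -> Exercise
  P2: SleepHours <- Cholesterol -> Genotype <- BloodPressure <- Exercise
  P3: SleepHours <- Cholesterol -> Genotype <- BloodPressure -> Smoking <- Exercise
  P4: SleepHours <- Cholesterol -> Smoking <- Exercise
  P5: SleepHours <- Cholesterol -> Smoking <- BloodPressure <- Exercise
  P6: SleepHours <- Stress -> Exercise
  P7: SleepHours <- Stress -> Diet <- Exercise
The empty set is not sufficient: P1 (SleepHours <- Cholesterol -> Exercise) has no collider blocking it and no conditioned non-collider, so it is open.
Try {Cholesterol, Stress}:
  P1: blocked at fork node Cholesterol ∈ conditioning set.
  P2: blocked at fork node Cholesterol ∈ conditioning set.
  P3: blocked at fork node Cholesterol ∈ conditioning set.
  P4: blocked at fork node Cholesterol ∈ conditioning set.
  P5: blocked at fork node Cholesterol ∈ conditioning set.
  P6: blocked at fork node Stress ∈ conditioning set.
  P7: blocked at fork node Stress ∈ conditioning set.
{Cholesterol, Stress} contains no descendant of SleepHours and blocks every backdoor path.
Every element of {Cholesterol, Stress} is needed (dropping Cholesterol leaves P1 open; dropping Stress leaves P6 open), so no proper subset is valid.
Among all size-2 subsets of the eligible variables, only {Cholesterol, Stress} blocks every backdoor path, so it is the unique smallest valid adjustment set.

{Cholesterol, Stress}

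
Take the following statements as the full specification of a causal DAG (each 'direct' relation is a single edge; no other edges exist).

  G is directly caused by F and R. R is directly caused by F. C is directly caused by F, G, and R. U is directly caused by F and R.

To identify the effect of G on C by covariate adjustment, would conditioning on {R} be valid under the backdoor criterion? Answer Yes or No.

Backdoor paths from G to C (paths whose first edge points into G):
  P1: G <- F -> R -> C
  P2: G <- F -> U <- R -> C
  P3: G <- F -> C
  P4: G <- R <- F -> C
  P5: G <- R -> U <- F -> C
  P6: G <- R -> C
Condition 1 (no descendant of G in the set): holds — descendants of G are {C}; none are in {R}.
Condition 2 (every backdoor path blocked by {R}):
  P1: blocked at chain node R ∈ conditioning set.
  P2: blocked at collider U (neither it nor any descendant is in the conditioning set).
  P3: open — no interior node is in the conditioning set.
  P4: blocked at chain node R ∈ conditioning set.
  P5: blocked at fork node R ∈ conditioning set.
  P6: blocked at fork node R ∈ conditioning set.
{R} does not satisfy the backdoor criterion.

No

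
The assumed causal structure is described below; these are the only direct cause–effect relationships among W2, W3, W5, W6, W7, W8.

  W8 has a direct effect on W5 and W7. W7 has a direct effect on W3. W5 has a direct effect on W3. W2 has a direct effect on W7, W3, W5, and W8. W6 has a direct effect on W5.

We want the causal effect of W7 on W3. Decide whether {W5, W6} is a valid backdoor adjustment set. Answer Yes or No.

No

Backdoor paths from W7 to W3 (paths whose first edge points into W7):
  P1: W7 <- W2 -> W8 -> W5 -> W3
  P2: W7 <- W2 -> W5 -> W3
  P3: W7 <- W2 -> W3
  P4: W7 <- W8 <- W2 -> W5 -> W3
  P5: W7 <- W8 <- W2 -> W3
  P6: W7 <- W8 -> W5 <- W2 -> W3
  P7: W7 <- W8 -> W5 -> W3
Condition 1 (no descendant of W7 in the set): holds — descendants of W7 are {W3}; none are in {W5, W6}.
Condition 2 (every backdoor path blocked by {W5, W6}):
  P1: blocked at chain node W5 ∈ conditioning set.
  P2: blocked at chain node W5 ∈ conditioning set.
  P3: open — no interior node is in the conditioning set.
  P4: blocked at chain node W5 ∈ conditioning set.
  P5: open — no interior node is in the conditioning set.
  P6: open — collider(s) W5 are conditioned on (or have a conditioned descendant) and no non-collider on the path is in the set.
  P7: blocked at chain node W5 ∈ conditioning set.
{W5, W6} does not satisfy the backdoor criterion.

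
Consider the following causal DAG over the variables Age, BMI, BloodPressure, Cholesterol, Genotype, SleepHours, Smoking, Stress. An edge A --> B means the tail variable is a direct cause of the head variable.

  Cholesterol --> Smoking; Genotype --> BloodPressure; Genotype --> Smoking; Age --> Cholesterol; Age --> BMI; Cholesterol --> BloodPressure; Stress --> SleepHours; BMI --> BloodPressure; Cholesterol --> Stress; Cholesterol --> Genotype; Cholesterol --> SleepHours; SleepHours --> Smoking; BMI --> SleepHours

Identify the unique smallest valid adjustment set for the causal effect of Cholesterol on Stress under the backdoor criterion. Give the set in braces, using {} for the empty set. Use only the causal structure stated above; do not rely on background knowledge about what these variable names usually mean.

{}

Variables eligible for adjustment (non-descendants of Cholesterol, excluding Cholesterol and Stress): {Age, BMI}.
Backdoor paths from Cholesterol to Stress:
  P1: Cholesterol <- Age -> BMI -> BloodPressure <- Genotype -> Smoking <- SleepHours <- Stress
  P2: Cholesterol <- Age -> BMI -> SleepHours <- Stress
Each backdoor path contains an unconditioned collider, so every path is already blocked with the empty conditioning set:
  P1: blocked at collider BloodPressure (neither it nor any descendant is in the conditioning set).
  P2: blocked at collider SleepHours (neither it nor any descendant is in the conditioning set).
The empty set is therefore the unique smallest valid set.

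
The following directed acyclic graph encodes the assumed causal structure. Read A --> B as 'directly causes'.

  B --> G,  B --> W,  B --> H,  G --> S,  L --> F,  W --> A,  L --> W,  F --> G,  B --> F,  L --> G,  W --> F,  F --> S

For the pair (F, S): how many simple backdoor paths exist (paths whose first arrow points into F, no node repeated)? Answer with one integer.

A backdoor path from F to S is any simple undirected path whose first edge points into F (i.e. leaves F via a parent).
Parents of F: {B, L, W}.
Enumerating:
  P1: F <- L -> W <- B -> G -> S
  P2: F <- L -> G -> S
  P3: F <- B -> W <- L -> G -> S
  P4: F <- B -> G -> S
  P5: F <- W <- L -> G -> S
  P6: F <- W <- B -> G -> S
That exhausts the simple backdoor paths. Count: 6.

6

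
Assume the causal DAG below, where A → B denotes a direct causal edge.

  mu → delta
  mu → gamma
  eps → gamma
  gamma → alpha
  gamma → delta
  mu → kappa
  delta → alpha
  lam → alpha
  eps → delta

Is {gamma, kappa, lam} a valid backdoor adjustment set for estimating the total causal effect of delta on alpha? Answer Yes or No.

Backdoor paths from delta to alpha (paths whose first edge points into delta):
  P1: delta <- eps -> gamma -> alpha
  P2: delta <- mu -> gamma -> alpha
  P3: delta <- gamma -> alpha
Condition 1 (no descendant of delta in the set): holds — descendants of delta are {alpha}; none are in {gamma, kappa, lam}.
Condition 2 (every backdoor path blocked by {gamma, kappa, lam}):
  P1: blocked at chain node gamma ∈ conditioning set.
  P2: blocked at chain node gamma ∈ conditioning set.
  P3: blocked at fork node gamma ∈ conditioning set.
{gamma, kappa, lam} satisfies the backdoor criterion.

Yes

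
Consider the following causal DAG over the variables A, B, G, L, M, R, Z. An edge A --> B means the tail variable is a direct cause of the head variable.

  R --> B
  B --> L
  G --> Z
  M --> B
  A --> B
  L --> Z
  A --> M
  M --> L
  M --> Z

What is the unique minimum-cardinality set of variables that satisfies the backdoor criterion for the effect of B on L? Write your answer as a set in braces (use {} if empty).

{M}

Variables eligible for adjustment (non-descendants of B, excluding B and L): {A, G, M, R}.
Backdoor paths from B to L:
  P1: B <- A -> M -> L
  P2: B <- A -> M -> Z <- L
  P3: B <- M -> L
  P4: B <- M -> Z <- L
The empty set is not sufficient: P1 (B <- A -> M -> L) has no collider blocking it and no conditioned non-collider, so it is open.
Try {M}:
  P1: blocked at chain node M ∈ conditioning set.
  P2: blocked at chain node M ∈ conditioning set.
  P3: blocked at fork node M ∈ conditioning set.
  P4: blocked at fork node M ∈ conditioning set.
{M} contains no descendant of B and blocks every backdoor path.
No other singleton works — e.g. {A} leaves P3 open — so {M} is the unique smallest valid adjustment set.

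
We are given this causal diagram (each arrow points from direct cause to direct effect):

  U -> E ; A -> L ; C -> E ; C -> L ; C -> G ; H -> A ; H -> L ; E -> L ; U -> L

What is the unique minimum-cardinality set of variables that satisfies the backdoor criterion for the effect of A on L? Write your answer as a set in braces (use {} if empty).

Variables eligible for adjustment (non-descendants of A, excluding A and L): {C, E, G, H, U}.
Backdoor paths from A to L:
  P1: A <- H -> L
The empty set is not sufficient: P1 (A <- H -> L) has no collider blocking it and no conditioned non-collider, so it is open.
Try {H}:
  P1: blocked at fork node H ∈ conditioning set.
{H} contains no descendant of A and blocks every backdoor path.
No other singleton works — e.g. {C} leaves P1 open — so {H} is the unique smallest valid adjustment set.

{H}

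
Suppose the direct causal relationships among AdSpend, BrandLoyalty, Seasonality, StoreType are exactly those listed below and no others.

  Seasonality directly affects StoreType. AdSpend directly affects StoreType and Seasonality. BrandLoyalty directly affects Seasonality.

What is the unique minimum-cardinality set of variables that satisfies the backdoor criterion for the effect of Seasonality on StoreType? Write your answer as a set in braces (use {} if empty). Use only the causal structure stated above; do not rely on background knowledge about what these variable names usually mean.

Variables eligible for adjustment (non-descendants of Seasonality, excluding Seasonality and StoreType): {AdSpend, BrandLoyalty}.
Backdoor paths from Seasonality to StoreType:
  P1: Seasonality <- AdSpend -> StoreType
The empty set is not sufficient: P1 (Seasonality <- AdSpend -> StoreType) has no collider blocking it and no conditioned non-collider, so it is open.
Try {AdSpend}:
  P1: blocked at fork node AdSpend ∈ conditioning set.
{AdSpend} contains no descendant of Seasonality and blocks every backdoor path.
No other singleton works — e.g. {BrandLoyalty} leaves P1 open — so {AdSpend} is the unique smallest valid adjustment set.

{AdSpend}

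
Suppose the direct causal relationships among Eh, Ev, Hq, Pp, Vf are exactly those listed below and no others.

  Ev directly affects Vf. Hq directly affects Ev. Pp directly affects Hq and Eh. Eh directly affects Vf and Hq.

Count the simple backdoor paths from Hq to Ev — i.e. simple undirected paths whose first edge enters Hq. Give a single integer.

2

A backdoor path from Hq to Ev is any simple undirected path whose first edge points into Hq (i.e. leaves Hq via a parent).
Parents of Hq: {Eh, Pp}.
Enumerating:
  P1: Hq <- Pp -> Eh -> Vf <- Ev
  P2: Hq <- Eh -> Vf <- Ev
That exhausts the simple backdoor paths. Count: 2.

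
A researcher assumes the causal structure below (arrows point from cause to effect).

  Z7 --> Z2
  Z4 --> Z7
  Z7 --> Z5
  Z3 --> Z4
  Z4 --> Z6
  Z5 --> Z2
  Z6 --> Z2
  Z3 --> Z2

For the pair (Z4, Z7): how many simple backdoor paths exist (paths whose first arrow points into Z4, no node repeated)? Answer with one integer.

2

A backdoor path from Z4 to Z7 is any simple undirected path whose first edge points into Z4 (i.e. leaves Z4 via a parent).
Parents of Z4: {Z3}.
Enumerating:
  P1: Z4 <- Z3 -> Z2 <- Z7
  P2: Z4 <- Z3 -> Z2 <- Z5 <- Z7
That exhausts the simple backdoor paths. Count: 2.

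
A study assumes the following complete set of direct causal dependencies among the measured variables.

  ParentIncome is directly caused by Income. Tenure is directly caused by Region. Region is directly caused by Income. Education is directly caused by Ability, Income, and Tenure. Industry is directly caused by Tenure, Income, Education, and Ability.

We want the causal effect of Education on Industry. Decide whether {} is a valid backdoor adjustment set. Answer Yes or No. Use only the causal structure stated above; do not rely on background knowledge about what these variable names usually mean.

No

Backdoor paths from Education to Industry (paths whose first edge points into Education):
  P1: Education <- Ability -> Industry
  P2: Education <- Income -> Region -> Tenure -> Industry
  P3: Education <- Income -> Industry
  P4: Education <- Tenure <- Region <- Income -> Industry
  P5: Education <- Tenure -> Industry
Condition 1 (no descendant of Education in the set): holds — descendants of Education are {Industry}; none are in {}.
Condition 2 (every backdoor path blocked by {}):
  P1: open — no interior node is in the conditioning set.
  P2: open — no interior node is in the conditioning set.
  P3: open — no interior node is in the conditioning set.
  P4: open — no interior node is in the conditioning set.
  P5: open — no interior node is in the conditioning set.
{} does not satisfy the backdoor criterion.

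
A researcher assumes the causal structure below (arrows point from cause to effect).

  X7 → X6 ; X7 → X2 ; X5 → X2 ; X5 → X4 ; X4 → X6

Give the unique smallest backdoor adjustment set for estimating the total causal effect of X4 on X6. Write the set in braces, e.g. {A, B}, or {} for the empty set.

Variables eligible for adjustment (non-descendants of X4, excluding X4 and X6): {X2, X5, X7}.
Backdoor paths from X4 to X6:
  P1: X4 <- X5 -> X2 <- X7 -> X6
Each backdoor path contains an unconditioned collider, so every path is already blocked with the empty conditioning set:
  P1: blocked at collider X2 (neither it nor any descendant is in the conditioning set).
The empty set is therefore the unique smallest valid set.

{}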